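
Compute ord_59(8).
58

59 is prime, so ord(8) divides φ(59) = 58.
Divisors of 58: 1, 2, 29, 58.
Repeated squaring: 8^1 ≡ 8, 8^2 ≡ 5, 8^4 ≡ 25, 8^8 ≡ 35, 8^16 ≡ 45, 8^32 ≡ 19 (mod 59).
Test 8^d mod 59 for each divisor d in increasing order:
8^1 ≡ 8
8^2 ≡ 5
8^29 = 8^16·8^8·8^4·8^1 ≡ 58
8^58 = 8^32·8^16·8^8·8^2 ≡ 1  ← first divisor giving 1
The order is 58.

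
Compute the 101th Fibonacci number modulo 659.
488

Matrix identity: Q^n = [[F_(n+1), F_n], [F_n, F_(n-1)]] with Q = [[1,1],[1,0]].
n = 101 = 1100101₂. Square-and-multiply, entries mod 659:
Q^1 = [[1,1],[1,0]]
Q^3 = (Q^1)²·Q = [[3,2],[2,1]]
Q^6 = (Q^3)² = [[13,8],[8,5]]
Q^12 = (Q^6)² = [[233,144],[144,89]]
Q^25 = (Q^12)²·Q = [[137,558],[558,238]]
Q^50 = (Q^25)² = [[633,347],[347,286]]
Q^101 = (Q^50)²·Q = [[425,488],[488,596]]
F_101 mod 659 = Q^101[0][1] = 488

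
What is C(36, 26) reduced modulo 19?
11

Using Lucas' theorem:
Write n=36 and k=26 in base 19:
n in base 19: [1, 17]
k in base 19: [1, 7]
C(36,26) mod 19 = ∏ C(n_i, k_i) mod 19
Digit binomials (mod 19): C(1,1) = 1; C(17,7) = 19448 ≡ 11
Product: 1 × 11 = 11 ≡ 11 (mod 19)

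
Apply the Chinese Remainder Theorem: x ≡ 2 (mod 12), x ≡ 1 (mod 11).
122

Using Chinese Remainder Theorem:
M = 12 × 11 = 132
M1 = 11, M2 = 12
y1 = 11^(-1) mod 12 = 11
y2 = 12^(-1) mod 11 = 1
x = (2×11×11 + 1×12×1) mod 132 = 122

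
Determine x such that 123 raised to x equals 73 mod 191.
83

Baby-step giant-step with step n = ⌈√191⌉ = 14.
Baby steps 123^j mod 191 (j:value) for j=0..13: 0:1, 1:123, 2:40, 3:145, 4:72, 5:70, 6:15, 7:126, 8:27, 9:74, 10:125, 11:95, 12:34, 13:171.
Giant-step multiplier: 123^(-14) ≡ 123^(190-14) = 123^176 ≡ 108 (mod 191).
Giant steps γ_i = 73·108^i mod 191: γ_0=73, γ_1=53, γ_2=185, γ_3=116, γ_4=113, γ_5=171 (in table at j=13).
x = i·n + j = 5·14 + 13 = 83.
Check: 123^83 ≡ 73 (mod 191).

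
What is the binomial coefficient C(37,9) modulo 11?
0

Using Lucas' theorem:
Write n=37 and k=9 in base 11:
n in base 11: [3, 4]
k in base 11: [0, 9]
C(37,9) mod 11 = ∏ C(n_i, k_i) mod 11
Digit binomials (mod 11): C(3,0) = 1; C(4,9) = 0 (k_i > n_i)
Product: 1 × 0 = 0 ≡ 0 (mod 11)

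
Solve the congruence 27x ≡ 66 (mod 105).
x ≡ 18 (mod 35)

gcd(27, 105) = 3, which divides 66, so solutions exist.
Divide through by 3: 9x ≡ 22 (mod 35).
Find 9^(-1) mod 35 by the extended Euclidean algorithm:
35 = 3 × 9 + 8  ⟹  8 = (1)·35 + (-3)·9
9 = 1 × 8 + 1  ⟹  1 = (-1)·35 + (4)·9
So (4)·9 ≡ 1 (mod 35), i.e. 9^(-1) ≡ 4 (mod 35).
x ≡ 4 × 22 = 88 ≡ 18 (mod 35).
Check: 27 × 18 = 486 ≡ 66 (mod 105).
x ≡ 18 (mod 35), giving 3 solutions mod 105.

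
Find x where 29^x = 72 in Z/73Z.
36

Baby-step giant-step with step n = ⌈√73⌉ = 9.
Baby steps 29^j mod 73 (j:value) for j=0..8: 0:1, 1:29, 2:38, 3:7, 4:57, 5:47, 6:49, 7:34, 8:37.
Giant-step multiplier: 29^(-9) ≡ 29^(72-9) = 29^63 ≡ 63 (mod 73).
Giant steps γ_i = 72·63^i mod 73: γ_0=72, γ_1=10, γ_2=46, γ_3=51, γ_4=1 (in table at j=0).
x = i·n + j = 4·9 + 0 = 36.
Check: 29^36 ≡ 72 (mod 73).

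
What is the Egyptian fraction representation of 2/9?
1/5 + 1/45

Greedy algorithm:
2/9: ceiling(9/2) = 5, use 1/5
1/45: ceiling(45/1) = 45, use 1/45
Result: 2/9 = 1/5 + 1/45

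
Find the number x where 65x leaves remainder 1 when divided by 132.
65

gcd(65, 132) = 1, so the inverse exists.
Extended Euclidean algorithm on (132, 65):
132 = 2 × 65 + 2  ⟹  2 = (1)·132 + (-2)·65
65 = 32 × 2 + 1  ⟹  1 = (-32)·132 + (65)·65
So (65)·65 ≡ 1 (mod 132), i.e. 65^(-1) ≡ 65 (mod 132).
Check: 65 × 65 = 4225 ≡ 1 (mod 132)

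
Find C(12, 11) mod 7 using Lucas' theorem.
5

Using Lucas' theorem:
Write n=12 and k=11 in base 7:
n in base 7: [1, 5]
k in base 7: [1, 4]
C(12,11) mod 7 = ∏ C(n_i, k_i) mod 7
Digit binomials (mod 7): C(1,1) = 1; C(5,4) = 5
Product: 1 × 5 = 5 ≡ 5 (mod 7)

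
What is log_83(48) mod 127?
29

Baby-step giant-step with step n = ⌈√127⌉ = 12.
Baby steps 83^j mod 127 (j:value) for j=0..11: 0:1, 1:83, 2:31, 3:33, 4:72, 5:7, 6:73, 7:90, 8:104, 9:123, 10:49, 11:3.
Giant-step multiplier: 83^(-12) ≡ 83^(126-12) = 83^114 ≡ 76 (mod 127).
Giant steps γ_i = 48·76^i mod 127: γ_0=48, γ_1=92, γ_2=7 (in table at j=5).
x = i·n + j = 2·12 + 5 = 29.
Check: 83^29 ≡ 48 (mod 127).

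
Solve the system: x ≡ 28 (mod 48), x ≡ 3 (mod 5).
28

Using Chinese Remainder Theorem:
M = 48 × 5 = 240
M1 = 5, M2 = 48
y1 = 5^(-1) mod 48 = 29
y2 = 48^(-1) mod 5 = 2
x = (28×5×29 + 3×48×2) mod 240 = 28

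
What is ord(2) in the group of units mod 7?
3

7 is prime, so ord(2) divides φ(7) = 6.
Divisors of 6: 1, 2, 3, 6.
Repeated squaring: 2^1 ≡ 2, 2^2 ≡ 4, 2^4 ≡ 2 (mod 7).
Test 2^d mod 7 for each divisor d in increasing order:
2^1 ≡ 2
2^2 ≡ 4
2^3 = 2^2·2^1 ≡ 1  ← first divisor giving 1
The order is 3.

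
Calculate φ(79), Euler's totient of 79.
78

79 = 79
φ(n) = n × ∏(1 - 1/p) for each prime p dividing n
φ(79) = 79 × (1 - 1/79) = 78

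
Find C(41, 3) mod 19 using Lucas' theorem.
1

Using Lucas' theorem:
Write n=41 and k=3 in base 19:
n in base 19: [2, 3]
k in base 19: [0, 3]
C(41,3) mod 19 = ∏ C(n_i, k_i) mod 19
Digit binomials (mod 19): C(2,0) = 1; C(3,3) = 1
Product: 1 × 1 = 1 ≡ 1 (mod 19)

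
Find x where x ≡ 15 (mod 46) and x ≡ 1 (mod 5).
61

Using Chinese Remainder Theorem:
M = 46 × 5 = 230
M1 = 5, M2 = 46
y1 = 5^(-1) mod 46 = 37
y2 = 46^(-1) mod 5 = 1
x = (15×5×37 + 1×46×1) mod 230 = 61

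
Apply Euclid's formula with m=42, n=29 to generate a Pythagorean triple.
(923, 2436, 2605)

Euclid's formula: a = m² - n², b = 2mn, c = m² + n²
m = 42, n = 29
a = 42² - 29² = 1764 - 841 = 923
b = 2 × 42 × 29 = 2436
c = 42² + 29² = 1764 + 841 = 2605
Verification: 923² + 2436² = 851929 + 5934096 = 6786025 = 2605² ✓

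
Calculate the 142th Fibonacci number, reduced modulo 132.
23

Matrix identity: Q^n = [[F_(n+1), F_n], [F_n, F_(n-1)]] with Q = [[1,1],[1,0]].
n = 142 = 10001110₂. Square-and-multiply, entries mod 132:
Q^1 = [[1,1],[1,0]]
Q^2 = (Q^1)² = [[2,1],[1,1]]
Q^4 = (Q^2)² = [[5,3],[3,2]]
Q^8 = (Q^4)² = [[34,21],[21,13]]
Q^17 = (Q^8)²·Q = [[76,13],[13,63]]
Q^35 = (Q^17)²·Q = [[96,5],[5,91]]
Q^71 = (Q^35)²·Q = [[12,1],[1,11]]
Q^142 = (Q^71)² = [[13,23],[23,122]]
F_142 mod 132 = Q^142[0][1] = 23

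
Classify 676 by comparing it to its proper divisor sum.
deficient

Proper divisors of 676: sum = 1 + 2 + 4 + 13 + 26 + 52 + 169 + 338 = 605
Since 605 < 676, 676 is deficient.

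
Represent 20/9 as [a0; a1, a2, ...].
[2; 4, 2]

Euclidean algorithm steps:
20 = 2 × 9 + 2
9 = 4 × 2 + 1
2 = 2 × 1 + 0
Continued fraction: [2; 4, 2]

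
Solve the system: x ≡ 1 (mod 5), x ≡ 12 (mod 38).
126

Using Chinese Remainder Theorem:
M = 5 × 38 = 190
M1 = 38, M2 = 5
y1 = 38^(-1) mod 5 = 2
y2 = 5^(-1) mod 38 = 23
x = (1×38×2 + 12×5×23) mod 190 = 126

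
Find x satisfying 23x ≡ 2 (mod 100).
x ≡ 74 (mod 100)

gcd(23, 100) = 1, which divides 2, so solutions exist.
Find 23^(-1) mod 100 by the extended Euclidean algorithm:
100 = 4 × 23 + 8  ⟹  8 = (1)·100 + (-4)·23
23 = 2 × 8 + 7  ⟹  7 = (-2)·100 + (9)·23
8 = 1 × 7 + 1  ⟹  1 = (3)·100 + (-13)·23
So (-13)·23 ≡ 1 (mod 100), i.e. 23^(-1) ≡ -13 ≡ 87 (mod 100).
x ≡ 87 × 2 = 174 ≡ 74 (mod 100).
Check: 23 × 74 = 1702 ≡ 2 (mod 100).
Unique solution: x ≡ 74 (mod 100)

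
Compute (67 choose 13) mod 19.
0

Using Lucas' theorem:
Write n=67 and k=13 in base 19:
n in base 19: [3, 10]
k in base 19: [0, 13]
C(67,13) mod 19 = ∏ C(n_i, k_i) mod 19
Digit binomials (mod 19): C(3,0) = 1; C(10,13) = 0 (k_i > n_i)
Product: 1 × 0 = 0 ≡ 0 (mod 19)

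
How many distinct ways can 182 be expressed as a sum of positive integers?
819876908323

p(n) counts ways to write n as a sum of positive integers (order ignored).
Euler's pentagonal recurrence: p(k) = p(k-1) + p(k-2) - p(k-5) - p(k-7) + p(k-12) + p(k-15) - ... (offsets j(3j∓1)/2, signs ++--, p(0)=1, p(<0)=0).
DP table for k = 0..181: p(0)=1, p(1)=1, p(2)=2, p(3)=3, p(4)=5, p(5)=7, p(6)=11, p(7)=15, p(8)=22, p(9)=30, p(10)=42, p(11)=56, p(12)=77, p(13)=101, p(14)=135, p(15)=176, p(16)=231, p(17)=297, p(18)=385, p(19)=490, p(20)=627, p(21)=792, p(22)=1002, p(23)=1255, p(24)=1575, p(25)=1958, p(26)=2436, p(27)=3010, p(28)=3718, p(29)=4565, p(30)=5604, p(31)=6842, p(32)=8349, p(33)=10143, p(34)=12310, p(35)=14883, p(36)=17977, p(37)=21637, p(38)=26015, p(39)=31185, p(40)=37338, p(41)=44583, p(42)=53174, p(43)=63261, p(44)=75175, p(45)=89134, p(46)=105558, p(47)=124754, p(48)=147273, p(49)=173525, p(50)=204226, p(51)=239943, p(52)=281589, p(53)=329931, p(54)=386155, p(55)=451276, p(56)=526823, p(57)=614154, p(58)=715220, p(59)=831820, p(60)=966467, p(61)=1121505, p(62)=1300156, p(63)=1505499, p(64)=1741630, p(65)=2012558, p(66)=2323520, p(67)=2679689, p(68)=3087735, p(69)=3554345, p(70)=4087968, p(71)=4697205, p(72)=5392783, p(73)=6185689, p(74)=7089500, p(75)=8118264, p(76)=9289091, p(77)=10619863, p(78)=12132164, p(79)=13848650, p(80)=15796476, p(81)=18004327, p(82)=20506255, p(83)=23338469, p(84)=26543660, p(85)=30167357, p(86)=34262962, p(87)=38887673, p(88)=44108109, p(89)=49995925, p(90)=56634173, p(91)=64112359, p(92)=72533807, p(93)=82010177, p(94)=92669720, p(95)=104651419, p(96)=118114304, p(97)=133230930, p(98)=150198136, p(99)=169229875, p(100)=190569292, p(101)=214481126, p(102)=241265379, p(103)=271248950, p(104)=304801365, p(105)=342325709, p(106)=384276336, p(107)=431149389, p(108)=483502844, p(109)=541946240, p(110)=607163746, p(111)=679903203, p(112)=761002156, p(113)=851376628, p(114)=952050665, p(115)=1064144451, p(116)=1188908248, p(117)=1327710076, p(118)=1482074143, p(119)=1653668665, p(120)=1844349560, p(121)=2056148051, p(122)=2291320912, p(123)=2552338241, p(124)=2841940500, p(125)=3163127352, p(126)=3519222692, p(127)=3913864295, p(128)=4351078600, p(129)=4835271870, p(130)=5371315400, p(131)=5964539504, p(132)=6620830889, p(133)=7346629512, p(134)=8149040695, p(135)=9035836076, p(136)=10015581680, p(137)=11097645016, p(138)=12292341831, p(139)=13610949895, p(140)=15065878135, p(141)=16670689208, p(142)=18440293320, p(143)=20390982757, p(144)=22540654445, p(145)=24908858009, p(146)=27517052599, p(147)=30388671978, p(148)=33549419497, p(149)=37027355200, p(150)=40853235313, p(151)=45060624582, p(152)=49686288421, p(153)=54770336324, p(154)=60356673280, p(155)=66493182097, p(156)=73232243759, p(157)=80630964769, p(158)=88751778802, p(159)=97662728555, p(160)=107438159466, p(161)=118159068427, p(162)=129913904637, p(163)=142798995930, p(164)=156919475295, p(165)=172389800255, p(166)=189334822579, p(167)=207890420102, p(168)=228204732751, p(169)=250438925115, p(170)=274768617130, p(171)=301384802048, p(172)=330495499613, p(173)=362326859895, p(174)=397125074750, p(175)=435157697830, p(176)=476715857290, p(177)=522115831195, p(178)=571701605655, p(179)=625846753120, p(180)=684957390936, p(181)=749474411781.
Final step: p(182) = p(181) + p(180) - p(177) - p(175) + p(170) + p(167) - p(160) - p(156) + p(147) + p(142) - p(131) - p(125) + p(112) + p(105) - p(90) - p(82) + p(65) + p(56) - p(37) - p(27) + p(6)
= 749474411781 + 684957390936 - 522115831195 - 435157697830 + 274768617130 + 207890420102 - 107438159466 - 73232243759 + 30388671978 + 18440293320 - 5964539504 - 3163127352 + 761002156 + 342325709 - 56634173 - 20506255 + 2012558 + 526823 - 21637 - 3010 + 11
= 819876908323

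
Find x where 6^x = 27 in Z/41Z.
5

Baby-step giant-step with step n = ⌈√41⌉ = 7.
Baby steps 6^j mod 41 (j:value) for j=0..6: 0:1, 1:6, 2:36, 3:11, 4:25, 5:27, 6:39.
h = 27 is already in the table at j=5, so x = 5.
Check: 6^5 ≡ 27 (mod 41).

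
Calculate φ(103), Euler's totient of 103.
102

103 = 103
φ(n) = n × ∏(1 - 1/p) for each prime p dividing n
φ(103) = 103 × (1 - 1/103) = 102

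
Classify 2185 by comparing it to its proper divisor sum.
deficient

Proper divisors of 2185: sum = 1 + 5 + 19 + 23 + 95 + 115 + 437 = 695
Since 695 < 2185, 2185 is deficient.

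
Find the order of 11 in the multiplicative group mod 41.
40

41 is prime, so ord(11) divides φ(41) = 40.
Divisors of 40: 1, 2, 4, 5, 8, 10, 20, 40.
Repeated squaring: 11^1 ≡ 11, 11^2 ≡ 39, 11^4 ≡ 4, 11^8 ≡ 16, 11^16 ≡ 10, 11^32 ≡ 18 (mod 41).
Test 11^d mod 41 for each divisor d in increasing order:
11^1 ≡ 11
11^2 ≡ 39
11^4 ≡ 4
11^5 = 11^4·11^1 ≡ 3
11^8 ≡ 16
11^10 = 11^8·11^2 ≡ 9
11^20 = 11^16·11^4 ≡ 40
11^40 = 11^32·11^8 ≡ 1  ← first divisor giving 1
The order is 40.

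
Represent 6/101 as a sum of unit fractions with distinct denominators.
1/17 + 1/1717

Greedy algorithm:
6/101: ceiling(101/6) = 17, use 1/17
1/1717: ceiling(1717/1) = 1717, use 1/1717
Result: 6/101 = 1/17 + 1/1717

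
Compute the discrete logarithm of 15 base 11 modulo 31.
27

Baby-step giant-step with step n = ⌈√31⌉ = 6.
Baby steps 11^j mod 31 (j:value) for j=0..5: 0:1, 1:11, 2:28, 3:29, 4:9, 5:6.
Giant-step multiplier: 11^(-6) ≡ 11^(30-6) = 11^24 ≡ 8 (mod 31).
Giant steps γ_i = 15·8^i mod 31: γ_0=15, γ_1=27, γ_2=30, γ_3=23, γ_4=29 (in table at j=3).
x = i·n + j = 4·6 + 3 = 27.
Check: 11^27 ≡ 15 (mod 31).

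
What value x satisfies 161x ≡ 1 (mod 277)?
117

gcd(161, 277) = 1, so the inverse exists.
Extended Euclidean algorithm on (277, 161):
277 = 1 × 161 + 116  ⟹  116 = (1)·277 + (-1)·161
161 = 1 × 116 + 45  ⟹  45 = (-1)·277 + (2)·161
116 = 2 × 45 + 26  ⟹  26 = (3)·277 + (-5)·161
45 = 1 × 26 + 19  ⟹  19 = (-4)·277 + (7)·161
26 = 1 × 19 + 7  ⟹  7 = (7)·277 + (-12)·161
19 = 2 × 7 + 5  ⟹  5 = (-18)·277 + (31)·161
7 = 1 × 5 + 2  ⟹  2 = (25)·277 + (-43)·161
5 = 2 × 2 + 1  ⟹  1 = (-68)·277 + (117)·161
So (117)·161 ≡ 1 (mod 277), i.e. 161^(-1) ≡ 117 (mod 277).
Check: 161 × 117 = 18837 ≡ 1 (mod 277)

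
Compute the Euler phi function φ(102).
32

102 = 2 × 3 × 17
φ(n) = n × ∏(1 - 1/p) for each prime p dividing n
φ(102) = 102 × (1 - 1/2) × (1 - 1/3) × (1 - 1/17) = 32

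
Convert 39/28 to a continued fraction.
[1; 2, 1, 1, 5]

Euclidean algorithm steps:
39 = 1 × 28 + 11
28 = 2 × 11 + 6
11 = 1 × 6 + 5
6 = 1 × 5 + 1
5 = 5 × 1 + 0
Continued fraction: [1; 2, 1, 1, 5]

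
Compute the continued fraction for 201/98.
[2; 19, 1, 1, 2]

Euclidean algorithm steps:
201 = 2 × 98 + 5
98 = 19 × 5 + 3
5 = 1 × 3 + 2
3 = 1 × 2 + 1
2 = 2 × 1 + 0
Continued fraction: [2; 19, 1, 1, 2]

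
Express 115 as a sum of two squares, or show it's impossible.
Not possible

Factorization: 115 = 5 × 23
By Fermat: n is sum of two squares iff every prime p ≡ 3 (mod 4) appears to even power.
Prime(s) ≡ 3 (mod 4) with odd exponent: [(23, 1)]
Therefore 115 cannot be expressed as a² + b².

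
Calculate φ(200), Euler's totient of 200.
80

200 = 2^3 × 5^2
φ(n) = n × ∏(1 - 1/p) for each prime p dividing n
φ(200) = 200 × (1 - 1/2) × (1 - 1/5) = 80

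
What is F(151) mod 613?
278

Matrix identity: Q^n = [[F_(n+1), F_n], [F_n, F_(n-1)]] with Q = [[1,1],[1,0]].
n = 151 = 10010111₂. Square-and-multiply, entries mod 613:
Q^1 = [[1,1],[1,0]]
Q^2 = (Q^1)² = [[2,1],[1,1]]
Q^4 = (Q^2)² = [[5,3],[3,2]]
Q^9 = (Q^4)²·Q = [[55,34],[34,21]]
Q^18 = (Q^9)² = [[503,132],[132,371]]
Q^37 = (Q^18)²·Q = [[224,100],[100,124]]
Q^75 = (Q^37)²·Q = [[574,102],[102,472]]
Q^151 = (Q^75)²·Q = [[308,278],[278,30]]
F_151 mod 613 = Q^151[0][1] = 278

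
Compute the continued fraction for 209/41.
[5; 10, 4]

Euclidean algorithm steps:
209 = 5 × 41 + 4
41 = 10 × 4 + 1
4 = 4 × 1 + 0
Continued fraction: [5; 10, 4]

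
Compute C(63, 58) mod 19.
6

Using Lucas' theorem:
Write n=63 and k=58 in base 19:
n in base 19: [3, 6]
k in base 19: [3, 1]
C(63,58) mod 19 = ∏ C(n_i, k_i) mod 19
Digit binomials (mod 19): C(3,3) = 1; C(6,1) = 6
Product: 1 × 6 = 6 ≡ 6 (mod 19)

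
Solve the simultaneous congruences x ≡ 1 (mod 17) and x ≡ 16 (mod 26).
120

Using Chinese Remainder Theorem:
M = 17 × 26 = 442
M1 = 26, M2 = 17
y1 = 26^(-1) mod 17 = 2
y2 = 17^(-1) mod 26 = 23
x = (1×26×2 + 16×17×23) mod 442 = 120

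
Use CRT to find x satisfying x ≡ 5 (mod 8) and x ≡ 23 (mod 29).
197

Using Chinese Remainder Theorem:
M = 8 × 29 = 232
M1 = 29, M2 = 8
y1 = 29^(-1) mod 8 = 5
y2 = 8^(-1) mod 29 = 11
x = (5×29×5 + 23×8×11) mod 232 = 197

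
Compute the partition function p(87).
38887673

p(n) counts ways to write n as a sum of positive integers (order ignored).
Euler's pentagonal recurrence: p(k) = p(k-1) + p(k-2) - p(k-5) - p(k-7) + p(k-12) + p(k-15) - ... (offsets j(3j∓1)/2, signs ++--, p(0)=1, p(<0)=0).
DP table for k = 0..86: p(0)=1, p(1)=1, p(2)=2, p(3)=3, p(4)=5, p(5)=7, p(6)=11, p(7)=15, p(8)=22, p(9)=30, p(10)=42, p(11)=56, p(12)=77, p(13)=101, p(14)=135, p(15)=176, p(16)=231, p(17)=297, p(18)=385, p(19)=490, p(20)=627, p(21)=792, p(22)=1002, p(23)=1255, p(24)=1575, p(25)=1958, p(26)=2436, p(27)=3010, p(28)=3718, p(29)=4565, p(30)=5604, p(31)=6842, p(32)=8349, p(33)=10143, p(34)=12310, p(35)=14883, p(36)=17977, p(37)=21637, p(38)=26015, p(39)=31185, p(40)=37338, p(41)=44583, p(42)=53174, p(43)=63261, p(44)=75175, p(45)=89134, p(46)=105558, p(47)=124754, p(48)=147273, p(49)=173525, p(50)=204226, p(51)=239943, p(52)=281589, p(53)=329931, p(54)=386155, p(55)=451276, p(56)=526823, p(57)=614154, p(58)=715220, p(59)=831820, p(60)=966467, p(61)=1121505, p(62)=1300156, p(63)=1505499, p(64)=1741630, p(65)=2012558, p(66)=2323520, p(67)=2679689, p(68)=3087735, p(69)=3554345, p(70)=4087968, p(71)=4697205, p(72)=5392783, p(73)=6185689, p(74)=7089500, p(75)=8118264, p(76)=9289091, p(77)=10619863, p(78)=12132164, p(79)=13848650, p(80)=15796476, p(81)=18004327, p(82)=20506255, p(83)=23338469, p(84)=26543660, p(85)=30167357, p(86)=34262962.
Final step: p(87) = p(86) + p(85) - p(82) - p(80) + p(75) + p(72) - p(65) - p(61) + p(52) + p(47) - p(36) - p(30) + p(17) + p(10)
= 34262962 + 30167357 - 20506255 - 15796476 + 8118264 + 5392783 - 2012558 - 1121505 + 281589 + 124754 - 17977 - 5604 + 297 + 42
= 38887673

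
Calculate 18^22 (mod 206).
200

Repeated squaring. Binary of 22 = 10110.
18^1 ≡ 18 (mod 206); 18^2 ≡ 118 (mod 206); 18^4 ≡ 122 (mod 206); 18^8 ≡ 52 (mod 206); 18^16 ≡ 26 (mod 206)
18^22 = 18^2 × 18^4 × 18^16 ≡ 200 (mod 206)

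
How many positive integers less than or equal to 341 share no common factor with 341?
300

341 = 11 × 31
φ(n) = n × ∏(1 - 1/p) for each prime p dividing n
φ(341) = 341 × (1 - 1/11) × (1 - 1/31) = 300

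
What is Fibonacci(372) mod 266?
220

Matrix identity: Q^n = [[F_(n+1), F_n], [F_n, F_(n-1)]] with Q = [[1,1],[1,0]].
n = 372 = 101110100₂. Square-and-multiply, entries mod 266:
Q^1 = [[1,1],[1,0]]
Q^2 = (Q^1)² = [[2,1],[1,1]]
Q^5 = (Q^2)²·Q = [[8,5],[5,3]]
Q^11 = (Q^5)²·Q = [[144,89],[89,55]]
Q^23 = (Q^11)²·Q = [[84,195],[195,155]]
Q^46 = (Q^23)² = [[127,55],[55,72]]
Q^93 = (Q^46)²·Q = [[41,2],[2,39]]
Q^186 = (Q^93)² = [[89,160],[160,195]]
Q^372 = (Q^186)² = [[5,220],[220,51]]
F_372 mod 266 = Q^372[0][1] = 220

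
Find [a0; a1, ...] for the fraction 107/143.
[0; 1, 2, 1, 35]

Euclidean algorithm steps:
107 = 0 × 143 + 107
143 = 1 × 107 + 36
107 = 2 × 36 + 35
36 = 1 × 35 + 1
35 = 35 × 1 + 0
Continued fraction: [0; 1, 2, 1, 35]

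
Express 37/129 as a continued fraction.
[0; 3, 2, 18]

Euclidean algorithm steps:
37 = 0 × 129 + 37
129 = 3 × 37 + 18
37 = 2 × 18 + 1
18 = 18 × 1 + 0
Continued fraction: [0; 3, 2, 18]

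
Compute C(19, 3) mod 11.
1

Using Lucas' theorem:
Write n=19 and k=3 in base 11:
n in base 11: [1, 8]
k in base 11: [0, 3]
C(19,3) mod 11 = ∏ C(n_i, k_i) mod 11
Digit binomials (mod 11): C(1,0) = 1; C(8,3) = 56 ≡ 1
Product: 1 × 1 = 1 ≡ 1 (mod 11)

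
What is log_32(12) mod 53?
35

Baby-step giant-step with step n = ⌈√53⌉ = 8.
Baby steps 32^j mod 53 (j:value) for j=0..7: 0:1, 1:32, 2:17, 3:14, 4:24, 5:26, 6:37, 7:18.
Giant-step multiplier: 32^(-8) ≡ 32^(52-8) = 32^44 ≡ 15 (mod 53).
Giant steps γ_i = 12·15^i mod 53: γ_0=12, γ_1=21, γ_2=50, γ_3=8, γ_4=14 (in table at j=3).
x = i·n + j = 4·8 + 3 = 35.
Check: 32^35 ≡ 12 (mod 53).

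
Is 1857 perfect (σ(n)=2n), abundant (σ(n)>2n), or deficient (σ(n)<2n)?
deficient

Proper divisors of 1857: sum = 1 + 3 + 619 = 623
Since 623 < 1857, 1857 is deficient.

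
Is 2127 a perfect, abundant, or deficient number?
deficient

Proper divisors of 2127: sum = 1 + 3 + 709 = 713
Since 713 < 2127, 2127 is deficient.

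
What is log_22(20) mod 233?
209

Baby-step giant-step with step n = ⌈√233⌉ = 16.
Baby steps 22^j mod 233 (j:value) for j=0..15: 0:1, 1:22, 2:18, 3:163, 4:91, 5:138, 6:7, 7:154, 8:126, 9:209, 10:171, 11:34, 12:49, 13:146, 14:183, 15:65.
Giant-step multiplier: 22^(-16) ≡ 22^(232-16) = 22^216 ≡ 51 (mod 233).
Giant steps γ_i = 20·51^i mod 233: γ_0=20, γ_1=88, γ_2=61, γ_3=82, γ_4=221, γ_5=87, γ_6=10, γ_7=44, γ_8=147, γ_9=41, γ_10=227, γ_11=160, γ_12=5, γ_13=22 (in table at j=1).
x = i·n + j = 13·16 + 1 = 209.
Check: 22^209 ≡ 20 (mod 233).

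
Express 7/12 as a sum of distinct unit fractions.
1/2 + 1/12

Greedy algorithm:
7/12: ceiling(12/7) = 2, use 1/2
1/12: ceiling(12/1) = 12, use 1/12
Result: 7/12 = 1/2 + 1/12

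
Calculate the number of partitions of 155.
66493182097

p(n) counts ways to write n as a sum of positive integers (order ignored).
Euler's pentagonal recurrence: p(k) = p(k-1) + p(k-2) - p(k-5) - p(k-7) + p(k-12) + p(k-15) - ... (offsets j(3j∓1)/2, signs ++--, p(0)=1, p(<0)=0).
DP table for k = 0..154: p(0)=1, p(1)=1, p(2)=2, p(3)=3, p(4)=5, p(5)=7, p(6)=11, p(7)=15, p(8)=22, p(9)=30, p(10)=42, p(11)=56, p(12)=77, p(13)=101, p(14)=135, p(15)=176, p(16)=231, p(17)=297, p(18)=385, p(19)=490, p(20)=627, p(21)=792, p(22)=1002, p(23)=1255, p(24)=1575, p(25)=1958, p(26)=2436, p(27)=3010, p(28)=3718, p(29)=4565, p(30)=5604, p(31)=6842, p(32)=8349, p(33)=10143, p(34)=12310, p(35)=14883, p(36)=17977, p(37)=21637, p(38)=26015, p(39)=31185, p(40)=37338, p(41)=44583, p(42)=53174, p(43)=63261, p(44)=75175, p(45)=89134, p(46)=105558, p(47)=124754, p(48)=147273, p(49)=173525, p(50)=204226, p(51)=239943, p(52)=281589, p(53)=329931, p(54)=386155, p(55)=451276, p(56)=526823, p(57)=614154, p(58)=715220, p(59)=831820, p(60)=966467, p(61)=1121505, p(62)=1300156, p(63)=1505499, p(64)=1741630, p(65)=2012558, p(66)=2323520, p(67)=2679689, p(68)=3087735, p(69)=3554345, p(70)=4087968, p(71)=4697205, p(72)=5392783, p(73)=6185689, p(74)=7089500, p(75)=8118264, p(76)=9289091, p(77)=10619863, p(78)=12132164, p(79)=13848650, p(80)=15796476, p(81)=18004327, p(82)=20506255, p(83)=23338469, p(84)=26543660, p(85)=30167357, p(86)=34262962, p(87)=38887673, p(88)=44108109, p(89)=49995925, p(90)=56634173, p(91)=64112359, p(92)=72533807, p(93)=82010177, p(94)=92669720, p(95)=104651419, p(96)=118114304, p(97)=133230930, p(98)=150198136, p(99)=169229875, p(100)=190569292, p(101)=214481126, p(102)=241265379, p(103)=271248950, p(104)=304801365, p(105)=342325709, p(106)=384276336, p(107)=431149389, p(108)=483502844, p(109)=541946240, p(110)=607163746, p(111)=679903203, p(112)=761002156, p(113)=851376628, p(114)=952050665, p(115)=1064144451, p(116)=1188908248, p(117)=1327710076, p(118)=1482074143, p(119)=1653668665, p(120)=1844349560, p(121)=2056148051, p(122)=2291320912, p(123)=2552338241, p(124)=2841940500, p(125)=3163127352, p(126)=3519222692, p(127)=3913864295, p(128)=4351078600, p(129)=4835271870, p(130)=5371315400, p(131)=5964539504, p(132)=6620830889, p(133)=7346629512, p(134)=8149040695, p(135)=9035836076, p(136)=10015581680, p(137)=11097645016, p(138)=12292341831, p(139)=13610949895, p(140)=15065878135, p(141)=16670689208, p(142)=18440293320, p(143)=20390982757, p(144)=22540654445, p(145)=24908858009, p(146)=27517052599, p(147)=30388671978, p(148)=33549419497, p(149)=37027355200, p(150)=40853235313, p(151)=45060624582, p(152)=49686288421, p(153)=54770336324, p(154)=60356673280.
Final step: p(155) = p(154) + p(153) - p(150) - p(148) + p(143) + p(140) - p(133) - p(129) + p(120) + p(115) - p(104) - p(98) + p(85) + p(78) - p(63) - p(55) + p(38) + p(29) - p(10) - p(0)
= 60356673280 + 54770336324 - 40853235313 - 33549419497 + 20390982757 + 15065878135 - 7346629512 - 4835271870 + 1844349560 + 1064144451 - 304801365 - 150198136 + 30167357 + 12132164 - 1505499 - 451276 + 26015 + 4565 - 42 - 1
= 66493182097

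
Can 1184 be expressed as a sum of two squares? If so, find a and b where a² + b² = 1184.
20² + 28² (a=20, b=28)

Factorization: 1184 = 2^5 × 37
By Fermat: n is sum of two squares iff every prime p ≡ 3 (mod 4) appears to even power.
All primes ≡ 3 (mod 4) appear to even power.
Search a = 0, 1, 2, … for 1184 - a² a perfect square: first hit at a = 20: 1184 - 400 = 784 = 28².
1184 = 20² + 28² = 400 + 784 ✓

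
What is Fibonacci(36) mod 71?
46

Matrix identity: Q^n = [[F_(n+1), F_n], [F_n, F_(n-1)]] with Q = [[1,1],[1,0]].
n = 36 = 100100₂. Square-and-multiply, entries mod 71:
Q^1 = [[1,1],[1,0]]
Q^2 = (Q^1)² = [[2,1],[1,1]]
Q^4 = (Q^2)² = [[5,3],[3,2]]
Q^9 = (Q^4)²·Q = [[55,34],[34,21]]
Q^18 = (Q^9)² = [[63,28],[28,35]]
Q^36 = (Q^18)² = [[67,46],[46,21]]
F_36 mod 71 = Q^36[0][1] = 46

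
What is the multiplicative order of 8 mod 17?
8

17 is prime, so ord(8) divides φ(17) = 16.
Divisors of 16: 1, 2, 4, 8, 16.
Repeated squaring: 8^1 ≡ 8, 8^2 ≡ 13, 8^4 ≡ 16, 8^8 ≡ 1, 8^16 ≡ 1 (mod 17).
Test 8^d mod 17 for each divisor d in increasing order:
8^1 ≡ 8
8^2 ≡ 13
8^4 ≡ 16
8^8 ≡ 1  ← first divisor giving 1
The order is 8.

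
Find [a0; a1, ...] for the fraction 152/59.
[2; 1, 1, 2, 1, 3, 2]

Euclidean algorithm steps:
152 = 2 × 59 + 34
59 = 1 × 34 + 25
34 = 1 × 25 + 9
25 = 2 × 9 + 7
9 = 1 × 7 + 2
7 = 3 × 2 + 1
2 = 2 × 1 + 0
Continued fraction: [2; 1, 1, 2, 1, 3, 2]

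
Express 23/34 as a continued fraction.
[0; 1, 2, 11]

Euclidean algorithm steps:
23 = 0 × 34 + 23
34 = 1 × 23 + 11
23 = 2 × 11 + 1
11 = 11 × 1 + 0
Continued fraction: [0; 1, 2, 11]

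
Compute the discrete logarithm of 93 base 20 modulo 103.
24

Baby-step giant-step with step n = ⌈√103⌉ = 11.
Baby steps 20^j mod 103 (j:value) for j=0..10: 0:1, 1:20, 2:91, 3:69, 4:41, 5:99, 6:23, 7:48, 8:33, 9:42, 10:16.
Giant-step multiplier: 20^(-11) ≡ 20^(102-11) = 20^91 ≡ 75 (mod 103).
Giant steps γ_i = 93·75^i mod 103: γ_0=93, γ_1=74, γ_2=91 (in table at j=2).
x = i·n + j = 2·11 + 2 = 24.
Check: 20^24 ≡ 93 (mod 103).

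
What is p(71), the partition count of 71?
4697205

p(n) counts ways to write n as a sum of positive integers (order ignored).
Euler's pentagonal recurrence: p(k) = p(k-1) + p(k-2) - p(k-5) - p(k-7) + p(k-12) + p(k-15) - ... (offsets j(3j∓1)/2, signs ++--, p(0)=1, p(<0)=0).
DP table for k = 0..70: p(0)=1, p(1)=1, p(2)=2, p(3)=3, p(4)=5, p(5)=7, p(6)=11, p(7)=15, p(8)=22, p(9)=30, p(10)=42, p(11)=56, p(12)=77, p(13)=101, p(14)=135, p(15)=176, p(16)=231, p(17)=297, p(18)=385, p(19)=490, p(20)=627, p(21)=792, p(22)=1002, p(23)=1255, p(24)=1575, p(25)=1958, p(26)=2436, p(27)=3010, p(28)=3718, p(29)=4565, p(30)=5604, p(31)=6842, p(32)=8349, p(33)=10143, p(34)=12310, p(35)=14883, p(36)=17977, p(37)=21637, p(38)=26015, p(39)=31185, p(40)=37338, p(41)=44583, p(42)=53174, p(43)=63261, p(44)=75175, p(45)=89134, p(46)=105558, p(47)=124754, p(48)=147273, p(49)=173525, p(50)=204226, p(51)=239943, p(52)=281589, p(53)=329931, p(54)=386155, p(55)=451276, p(56)=526823, p(57)=614154, p(58)=715220, p(59)=831820, p(60)=966467, p(61)=1121505, p(62)=1300156, p(63)=1505499, p(64)=1741630, p(65)=2012558, p(66)=2323520, p(67)=2679689, p(68)=3087735, p(69)=3554345, p(70)=4087968.
Final step: p(71) = p(70) + p(69) - p(66) - p(64) + p(59) + p(56) - p(49) - p(45) + p(36) + p(31) - p(20) - p(14) + p(1)
= 4087968 + 3554345 - 2323520 - 1741630 + 831820 + 526823 - 173525 - 89134 + 17977 + 6842 - 627 - 135 + 1
= 4697205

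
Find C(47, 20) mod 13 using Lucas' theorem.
11

Using Lucas' theorem:
Write n=47 and k=20 in base 13:
n in base 13: [3, 8]
k in base 13: [1, 7]
C(47,20) mod 13 = ∏ C(n_i, k_i) mod 13
Digit binomials (mod 13): C(3,1) = 3; C(8,7) = 8
Product: 3 × 8 = 24 ≡ 11 (mod 13)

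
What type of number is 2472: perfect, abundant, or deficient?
abundant

Proper divisors of 2472: sum = 1 + 2 + 3 + 4 + 6 + 8 + 12 + 24 + 103 + 206 + 309 + 412 + 618 + 824 + 1236 = 3768
Since 3768 > 2472, 2472 is abundant.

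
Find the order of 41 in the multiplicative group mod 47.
46

47 is prime, so ord(41) divides φ(47) = 46.
Divisors of 46: 1, 2, 23, 46.
Repeated squaring: 41^1 ≡ 41, 41^2 ≡ 36, 41^4 ≡ 27, 41^8 ≡ 24, 41^16 ≡ 12, 41^32 ≡ 3 (mod 47).
Test 41^d mod 47 for each divisor d in increasing order:
41^1 ≡ 41
41^2 ≡ 36
41^23 = 41^16·41^4·41^2·41^1 ≡ 46
41^46 = 41^32·41^8·41^4·41^2 ≡ 1  ← first divisor giving 1
The order is 46.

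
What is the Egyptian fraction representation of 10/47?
1/5 + 1/79 + 1/9283 + 1/172338895

Greedy algorithm:
10/47: ceiling(47/10) = 5, use 1/5
3/235: ceiling(235/3) = 79, use 1/79
2/18565: ceiling(18565/2) = 9283, use 1/9283
1/172338895: ceiling(172338895/1) = 172338895, use 1/172338895
Result: 10/47 = 1/5 + 1/79 + 1/9283 + 1/172338895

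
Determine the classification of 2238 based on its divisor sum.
abundant

Proper divisors of 2238: sum = 1 + 2 + 3 + 6 + 373 + 746 + 1119 = 2250
Since 2250 > 2238, 2238 is abundant.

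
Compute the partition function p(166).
189334822579

p(n) counts ways to write n as a sum of positive integers (order ignored).
Euler's pentagonal recurrence: p(k) = p(k-1) + p(k-2) - p(k-5) - p(k-7) + p(k-12) + p(k-15) - ... (offsets j(3j∓1)/2, signs ++--, p(0)=1, p(<0)=0).
DP table for k = 0..165: p(0)=1, p(1)=1, p(2)=2, p(3)=3, p(4)=5, p(5)=7, p(6)=11, p(7)=15, p(8)=22, p(9)=30, p(10)=42, p(11)=56, p(12)=77, p(13)=101, p(14)=135, p(15)=176, p(16)=231, p(17)=297, p(18)=385, p(19)=490, p(20)=627, p(21)=792, p(22)=1002, p(23)=1255, p(24)=1575, p(25)=1958, p(26)=2436, p(27)=3010, p(28)=3718, p(29)=4565, p(30)=5604, p(31)=6842, p(32)=8349, p(33)=10143, p(34)=12310, p(35)=14883, p(36)=17977, p(37)=21637, p(38)=26015, p(39)=31185, p(40)=37338, p(41)=44583, p(42)=53174, p(43)=63261, p(44)=75175, p(45)=89134, p(46)=105558, p(47)=124754, p(48)=147273, p(49)=173525, p(50)=204226, p(51)=239943, p(52)=281589, p(53)=329931, p(54)=386155, p(55)=451276, p(56)=526823, p(57)=614154, p(58)=715220, p(59)=831820, p(60)=966467, p(61)=1121505, p(62)=1300156, p(63)=1505499, p(64)=1741630, p(65)=2012558, p(66)=2323520, p(67)=2679689, p(68)=3087735, p(69)=3554345, p(70)=4087968, p(71)=4697205, p(72)=5392783, p(73)=6185689, p(74)=7089500, p(75)=8118264, p(76)=9289091, p(77)=10619863, p(78)=12132164, p(79)=13848650, p(80)=15796476, p(81)=18004327, p(82)=20506255, p(83)=23338469, p(84)=26543660, p(85)=30167357, p(86)=34262962, p(87)=38887673, p(88)=44108109, p(89)=49995925, p(90)=56634173, p(91)=64112359, p(92)=72533807, p(93)=82010177, p(94)=92669720, p(95)=104651419, p(96)=118114304, p(97)=133230930, p(98)=150198136, p(99)=169229875, p(100)=190569292, p(101)=214481126, p(102)=241265379, p(103)=271248950, p(104)=304801365, p(105)=342325709, p(106)=384276336, p(107)=431149389, p(108)=483502844, p(109)=541946240, p(110)=607163746, p(111)=679903203, p(112)=761002156, p(113)=851376628, p(114)=952050665, p(115)=1064144451, p(116)=1188908248, p(117)=1327710076, p(118)=1482074143, p(119)=1653668665, p(120)=1844349560, p(121)=2056148051, p(122)=2291320912, p(123)=2552338241, p(124)=2841940500, p(125)=3163127352, p(126)=3519222692, p(127)=3913864295, p(128)=4351078600, p(129)=4835271870, p(130)=5371315400, p(131)=5964539504, p(132)=6620830889, p(133)=7346629512, p(134)=8149040695, p(135)=9035836076, p(136)=10015581680, p(137)=11097645016, p(138)=12292341831, p(139)=13610949895, p(140)=15065878135, p(141)=16670689208, p(142)=18440293320, p(143)=20390982757, p(144)=22540654445, p(145)=24908858009, p(146)=27517052599, p(147)=30388671978, p(148)=33549419497, p(149)=37027355200, p(150)=40853235313, p(151)=45060624582, p(152)=49686288421, p(153)=54770336324, p(154)=60356673280, p(155)=66493182097, p(156)=73232243759, p(157)=80630964769, p(158)=88751778802, p(159)=97662728555, p(160)=107438159466, p(161)=118159068427, p(162)=129913904637, p(163)=142798995930, p(164)=156919475295, p(165)=172389800255.
Final step: p(166) = p(165) + p(164) - p(161) - p(159) + p(154) + p(151) - p(144) - p(140) + p(131) + p(126) - p(115) - p(109) + p(96) + p(89) - p(74) - p(66) + p(49) + p(40) - p(21) - p(11)
= 172389800255 + 156919475295 - 118159068427 - 97662728555 + 60356673280 + 45060624582 - 22540654445 - 15065878135 + 5964539504 + 3519222692 - 1064144451 - 541946240 + 118114304 + 49995925 - 7089500 - 2323520 + 173525 + 37338 - 792 - 56
= 189334822579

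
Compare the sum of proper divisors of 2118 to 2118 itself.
abundant

Proper divisors of 2118: sum = 1 + 2 + 3 + 6 + 353 + 706 + 1059 = 2130
Since 2130 > 2118, 2118 is abundant.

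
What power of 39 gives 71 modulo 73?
4

Baby-step giant-step with step n = ⌈√73⌉ = 9.
Baby steps 39^j mod 73 (j:value) for j=0..8: 0:1, 1:39, 2:61, 3:43, 4:71, 5:68, 6:24, 7:60, 8:4.
h = 71 is already in the table at j=4, so x = 4.
Check: 39^4 ≡ 71 (mod 73).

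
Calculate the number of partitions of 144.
22540654445

p(n) counts ways to write n as a sum of positive integers (order ignored).
Euler's pentagonal recurrence: p(k) = p(k-1) + p(k-2) - p(k-5) - p(k-7) + p(k-12) + p(k-15) - ... (offsets j(3j∓1)/2, signs ++--, p(0)=1, p(<0)=0).
DP table for k = 0..143: p(0)=1, p(1)=1, p(2)=2, p(3)=3, p(4)=5, p(5)=7, p(6)=11, p(7)=15, p(8)=22, p(9)=30, p(10)=42, p(11)=56, p(12)=77, p(13)=101, p(14)=135, p(15)=176, p(16)=231, p(17)=297, p(18)=385, p(19)=490, p(20)=627, p(21)=792, p(22)=1002, p(23)=1255, p(24)=1575, p(25)=1958, p(26)=2436, p(27)=3010, p(28)=3718, p(29)=4565, p(30)=5604, p(31)=6842, p(32)=8349, p(33)=10143, p(34)=12310, p(35)=14883, p(36)=17977, p(37)=21637, p(38)=26015, p(39)=31185, p(40)=37338, p(41)=44583, p(42)=53174, p(43)=63261, p(44)=75175, p(45)=89134, p(46)=105558, p(47)=124754, p(48)=147273, p(49)=173525, p(50)=204226, p(51)=239943, p(52)=281589, p(53)=329931, p(54)=386155, p(55)=451276, p(56)=526823, p(57)=614154, p(58)=715220, p(59)=831820, p(60)=966467, p(61)=1121505, p(62)=1300156, p(63)=1505499, p(64)=1741630, p(65)=2012558, p(66)=2323520, p(67)=2679689, p(68)=3087735, p(69)=3554345, p(70)=4087968, p(71)=4697205, p(72)=5392783, p(73)=6185689, p(74)=7089500, p(75)=8118264, p(76)=9289091, p(77)=10619863, p(78)=12132164, p(79)=13848650, p(80)=15796476, p(81)=18004327, p(82)=20506255, p(83)=23338469, p(84)=26543660, p(85)=30167357, p(86)=34262962, p(87)=38887673, p(88)=44108109, p(89)=49995925, p(90)=56634173, p(91)=64112359, p(92)=72533807, p(93)=82010177, p(94)=92669720, p(95)=104651419, p(96)=118114304, p(97)=133230930, p(98)=150198136, p(99)=169229875, p(100)=190569292, p(101)=214481126, p(102)=241265379, p(103)=271248950, p(104)=304801365, p(105)=342325709, p(106)=384276336, p(107)=431149389, p(108)=483502844, p(109)=541946240, p(110)=607163746, p(111)=679903203, p(112)=761002156, p(113)=851376628, p(114)=952050665, p(115)=1064144451, p(116)=1188908248, p(117)=1327710076, p(118)=1482074143, p(119)=1653668665, p(120)=1844349560, p(121)=2056148051, p(122)=2291320912, p(123)=2552338241, p(124)=2841940500, p(125)=3163127352, p(126)=3519222692, p(127)=3913864295, p(128)=4351078600, p(129)=4835271870, p(130)=5371315400, p(131)=5964539504, p(132)=6620830889, p(133)=7346629512, p(134)=8149040695, p(135)=9035836076, p(136)=10015581680, p(137)=11097645016, p(138)=12292341831, p(139)=13610949895, p(140)=15065878135, p(141)=16670689208, p(142)=18440293320, p(143)=20390982757.
Final step: p(144) = p(143) + p(142) - p(139) - p(137) + p(132) + p(129) - p(122) - p(118) + p(109) + p(104) - p(93) - p(87) + p(74) + p(67) - p(52) - p(44) + p(27) + p(18)
= 20390982757 + 18440293320 - 13610949895 - 11097645016 + 6620830889 + 4835271870 - 2291320912 - 1482074143 + 541946240 + 304801365 - 82010177 - 38887673 + 7089500 + 2679689 - 281589 - 75175 + 3010 + 385
= 22540654445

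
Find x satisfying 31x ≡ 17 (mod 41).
x ≡ 27 (mod 41)

gcd(31, 41) = 1, which divides 17, so solutions exist.
Find 31^(-1) mod 41 by the extended Euclidean algorithm:
41 = 1 × 31 + 10  ⟹  10 = (1)·41 + (-1)·31
31 = 3 × 10 + 1  ⟹  1 = (-3)·41 + (4)·31
So (4)·31 ≡ 1 (mod 41), i.e. 31^(-1) ≡ 4 (mod 41).
x ≡ 4 × 17 = 68 ≡ 27 (mod 41).
Check: 31 × 27 = 837 ≡ 17 (mod 41).
Unique solution: x ≡ 27 (mod 41)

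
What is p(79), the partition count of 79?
13848650

p(n) counts ways to write n as a sum of positive integers (order ignored).
Euler's pentagonal recurrence: p(k) = p(k-1) + p(k-2) - p(k-5) - p(k-7) + p(k-12) + p(k-15) - ... (offsets j(3j∓1)/2, signs ++--, p(0)=1, p(<0)=0).
DP table for k = 0..78: p(0)=1, p(1)=1, p(2)=2, p(3)=3, p(4)=5, p(5)=7, p(6)=11, p(7)=15, p(8)=22, p(9)=30, p(10)=42, p(11)=56, p(12)=77, p(13)=101, p(14)=135, p(15)=176, p(16)=231, p(17)=297, p(18)=385, p(19)=490, p(20)=627, p(21)=792, p(22)=1002, p(23)=1255, p(24)=1575, p(25)=1958, p(26)=2436, p(27)=3010, p(28)=3718, p(29)=4565, p(30)=5604, p(31)=6842, p(32)=8349, p(33)=10143, p(34)=12310, p(35)=14883, p(36)=17977, p(37)=21637, p(38)=26015, p(39)=31185, p(40)=37338, p(41)=44583, p(42)=53174, p(43)=63261, p(44)=75175, p(45)=89134, p(46)=105558, p(47)=124754, p(48)=147273, p(49)=173525, p(50)=204226, p(51)=239943, p(52)=281589, p(53)=329931, p(54)=386155, p(55)=451276, p(56)=526823, p(57)=614154, p(58)=715220, p(59)=831820, p(60)=966467, p(61)=1121505, p(62)=1300156, p(63)=1505499, p(64)=1741630, p(65)=2012558, p(66)=2323520, p(67)=2679689, p(68)=3087735, p(69)=3554345, p(70)=4087968, p(71)=4697205, p(72)=5392783, p(73)=6185689, p(74)=7089500, p(75)=8118264, p(76)=9289091, p(77)=10619863, p(78)=12132164.
Final step: p(79) = p(78) + p(77) - p(74) - p(72) + p(67) + p(64) - p(57) - p(53) + p(44) + p(39) - p(28) - p(22) + p(9) + p(2)
= 12132164 + 10619863 - 7089500 - 5392783 + 2679689 + 1741630 - 614154 - 329931 + 75175 + 31185 - 3718 - 1002 + 30 + 2
= 13848650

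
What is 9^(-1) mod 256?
57

gcd(9, 256) = 1, so the inverse exists.
Extended Euclidean algorithm on (256, 9):
256 = 28 × 9 + 4  ⟹  4 = (1)·256 + (-28)·9
9 = 2 × 4 + 1  ⟹  1 = (-2)·256 + (57)·9
So (57)·9 ≡ 1 (mod 256), i.e. 9^(-1) ≡ 57 (mod 256).
Check: 9 × 57 = 513 ≡ 1 (mod 256)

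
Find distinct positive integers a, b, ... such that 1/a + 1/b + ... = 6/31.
1/6 + 1/38 + 1/1767

Greedy algorithm:
6/31: ceiling(31/6) = 6, use 1/6
5/186: ceiling(186/5) = 38, use 1/38
1/1767: ceiling(1767/1) = 1767, use 1/1767
Result: 6/31 = 1/6 + 1/38 + 1/1767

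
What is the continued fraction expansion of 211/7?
[30; 7]

Euclidean algorithm steps:
211 = 30 × 7 + 1
7 = 7 × 1 + 0
Continued fraction: [30; 7]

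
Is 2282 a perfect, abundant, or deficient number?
deficient

Proper divisors of 2282: sum = 1 + 2 + 7 + 14 + 163 + 326 + 1141 = 1654
Since 1654 < 2282, 2282 is deficient.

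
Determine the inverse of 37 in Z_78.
19

gcd(37, 78) = 1, so the inverse exists.
Extended Euclidean algorithm on (78, 37):
78 = 2 × 37 + 4  ⟹  4 = (1)·78 + (-2)·37
37 = 9 × 4 + 1  ⟹  1 = (-9)·78 + (19)·37
So (19)·37 ≡ 1 (mod 78), i.e. 37^(-1) ≡ 19 (mod 78).
Check: 37 × 19 = 703 ≡ 1 (mod 78)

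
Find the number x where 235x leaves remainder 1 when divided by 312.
235

gcd(235, 312) = 1, so the inverse exists.
Extended Euclidean algorithm on (312, 235):
312 = 1 × 235 + 77  ⟹  77 = (1)·312 + (-1)·235
235 = 3 × 77 + 4  ⟹  4 = (-3)·312 + (4)·235
77 = 19 × 4 + 1  ⟹  1 = (58)·312 + (-77)·235
So (-77)·235 ≡ 1 (mod 312), i.e. 235^(-1) ≡ -77 ≡ 235 (mod 312).
Check: 235 × 235 = 55225 ≡ 1 (mod 312)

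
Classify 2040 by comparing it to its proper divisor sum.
abundant

Proper divisors of 2040: sum = 1 + 2 + 3 + 4 + 5 + 6 + 8 + 10 + ... + 408 + 510 + 680 + 1020 (31 divisors) = 4440
Since 4440 > 2040, 2040 is abundant.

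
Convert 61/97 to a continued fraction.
[0; 1, 1, 1, 2, 3, 1, 2]

Euclidean algorithm steps:
61 = 0 × 97 + 61
97 = 1 × 61 + 36
61 = 1 × 36 + 25
36 = 1 × 25 + 11
25 = 2 × 11 + 3
11 = 3 × 3 + 2
3 = 1 × 2 + 1
2 = 2 × 1 + 0
Continued fraction: [0; 1, 1, 1, 2, 3, 1, 2]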